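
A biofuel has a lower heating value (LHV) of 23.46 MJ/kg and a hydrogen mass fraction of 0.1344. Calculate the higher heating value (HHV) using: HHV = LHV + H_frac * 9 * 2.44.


HHV = LHV + H_frac * 9 * 2.44
= 23.46 + 0.1344 * 9 * 2.44
= 26.4114 MJ/kg

26.4114 MJ/kg


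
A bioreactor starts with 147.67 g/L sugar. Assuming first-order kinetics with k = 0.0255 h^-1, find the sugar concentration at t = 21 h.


S = S0 * exp(-k * t)
S = 147.67 * exp(-0.0255 * 21)
S = 86.4426 g/L

86.4426 g/L


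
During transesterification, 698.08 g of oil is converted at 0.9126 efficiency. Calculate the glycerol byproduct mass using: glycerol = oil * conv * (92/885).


glycerol = oil * conv * (92/885)
= 698.08 * 0.9126 * 92 / 885
= 66.2263 g

66.2263 g


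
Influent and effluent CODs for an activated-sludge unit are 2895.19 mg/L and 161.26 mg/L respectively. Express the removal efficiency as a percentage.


eta = (COD_in - COD_out) / COD_in * 100
= (2895.19 - 161.26) / 2895.19 * 100
= 94.4301%

94.4301%


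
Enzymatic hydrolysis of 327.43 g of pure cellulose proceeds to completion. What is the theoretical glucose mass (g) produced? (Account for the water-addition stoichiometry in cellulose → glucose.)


glucose = cellulose * 180/162
= 327.43 * 180/162
= 363.8111 g

363.8111 g


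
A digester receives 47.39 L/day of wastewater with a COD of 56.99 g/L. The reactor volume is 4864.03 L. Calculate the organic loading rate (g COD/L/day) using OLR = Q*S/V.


OLR = Q * S / V
= 47.39 * 56.99 / 4864.03
= 0.5553 g/L/day

0.5553 g/L/day


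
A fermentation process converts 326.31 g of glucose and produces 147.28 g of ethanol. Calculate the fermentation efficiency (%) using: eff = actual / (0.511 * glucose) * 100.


Fermentation efficiency = (actual / (0.511 * glucose)) * 100
= (147.28 / (0.511 * 326.31)) * 100
= 88.3268%

88.3268%


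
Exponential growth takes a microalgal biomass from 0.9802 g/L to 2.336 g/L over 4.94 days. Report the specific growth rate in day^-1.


mu = ln(X2/X1) / dt
= ln(2.336/0.9802) / 4.94
= 0.1758 per day

0.1758 per day


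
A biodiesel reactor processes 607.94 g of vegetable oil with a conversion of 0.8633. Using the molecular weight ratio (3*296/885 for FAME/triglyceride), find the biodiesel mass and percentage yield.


m_FAME = oil * conv * (3 * 296 / 885) = oil * conv * (888/885)
= 607.94 * 0.8633 * 888 / 885
= 526.6137 g
Y = m_FAME / oil * 100 = conv * (888/885) * 100
= 0.8633 * 888 / 885 * 100
= 86.62%

526.6137 g FAME; Y = 86.62%


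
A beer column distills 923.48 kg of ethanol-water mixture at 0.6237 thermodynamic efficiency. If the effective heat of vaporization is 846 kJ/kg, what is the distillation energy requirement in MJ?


E = m * 846 / (eta * 1000)
= 923.48 * 846 / (0.6237 * 1000)
= 1252.6280 MJ

1252.6280 MJ


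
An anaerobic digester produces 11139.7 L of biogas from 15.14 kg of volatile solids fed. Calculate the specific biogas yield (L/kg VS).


Y = V / VS
= 11139.7 / 15.14
= 735.7794 L/kg VS

735.7794 L/kg VS


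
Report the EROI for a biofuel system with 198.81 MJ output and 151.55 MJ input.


EROI = E_out / E_in
= 198.81 / 151.55
= 1.3118

1.3118


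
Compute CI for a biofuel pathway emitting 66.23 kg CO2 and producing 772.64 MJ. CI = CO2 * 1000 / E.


CI = CO2 * 1000 / E
= 66.23 * 1000 / 772.64
= 85.7191 g CO2/MJ

85.7191 g CO2/MJ


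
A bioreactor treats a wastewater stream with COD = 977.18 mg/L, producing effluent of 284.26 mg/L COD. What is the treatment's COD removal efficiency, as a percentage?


eta = (COD_in - COD_out) / COD_in * 100
= (977.18 - 284.26) / 977.18 * 100
= 70.9102%

70.9102%


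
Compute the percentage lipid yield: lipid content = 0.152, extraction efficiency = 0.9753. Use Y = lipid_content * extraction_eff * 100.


Y = lipid_content * extraction_eff * 100
= 0.152 * 0.9753 * 100
= 14.8246%

14.8246%


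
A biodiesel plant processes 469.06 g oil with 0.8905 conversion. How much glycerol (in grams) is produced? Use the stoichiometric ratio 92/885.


glycerol = oil * conv * (92/885)
= 469.06 * 0.8905 * 92 / 885
= 43.4217 g

43.4217 g


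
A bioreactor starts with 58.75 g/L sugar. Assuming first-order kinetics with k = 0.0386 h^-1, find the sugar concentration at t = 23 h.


S = S0 * exp(-k * t)
S = 58.75 * exp(-0.0386 * 23)
S = 24.1792 g/L

24.1792 g/L


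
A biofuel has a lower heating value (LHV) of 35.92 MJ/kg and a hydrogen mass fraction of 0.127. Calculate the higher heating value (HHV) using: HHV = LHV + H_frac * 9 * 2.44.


HHV = LHV + H_frac * 9 * 2.44
= 35.92 + 0.127 * 9 * 2.44
= 38.7089 MJ/kg

38.7089 MJ/kg


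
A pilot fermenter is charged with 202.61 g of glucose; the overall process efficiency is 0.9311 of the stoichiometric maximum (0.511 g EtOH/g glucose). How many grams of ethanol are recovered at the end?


Actual ethanol: m = 0.511 * 202.61 * 0.9311
m = 96.4002 g

96.4002 g


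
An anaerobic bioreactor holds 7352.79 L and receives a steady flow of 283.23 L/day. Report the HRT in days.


HRT = V / Q
= 7352.79 / 283.23
= 25.9605 days

25.9605 days


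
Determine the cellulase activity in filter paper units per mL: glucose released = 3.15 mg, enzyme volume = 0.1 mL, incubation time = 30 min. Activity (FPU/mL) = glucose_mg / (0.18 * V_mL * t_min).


Activity = glucose_mg / (0.18 mg/umol * V_mL * t_min)
= 3.15 / (0.18 * 0.1 * 30)
= 5.8333 FPU/mL

5.8333 FPU/mL


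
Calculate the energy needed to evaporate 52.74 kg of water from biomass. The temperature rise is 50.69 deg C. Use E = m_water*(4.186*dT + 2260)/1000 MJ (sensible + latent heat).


E = m_water * (4.186 * dT + 2260) / 1000
= 52.74 * (4.186 * 50.69 + 2260) / 1000
= 130.3832 MJ

130.3832 MJ


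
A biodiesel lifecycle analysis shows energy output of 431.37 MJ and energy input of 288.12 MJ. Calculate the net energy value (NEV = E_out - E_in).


NEV = E_out - E_in
= 431.37 - 288.12
= 143.2500 MJ

143.2500 MJ


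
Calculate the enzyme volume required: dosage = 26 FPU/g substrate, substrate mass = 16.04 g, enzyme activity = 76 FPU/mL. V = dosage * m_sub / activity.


V = dosage * m_sub / activity
V = 26 * 16.04 / 76
V = 5.4874 mL

5.4874 mL


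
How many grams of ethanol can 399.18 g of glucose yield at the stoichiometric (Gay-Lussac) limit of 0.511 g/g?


Theoretical ethanol yield: m_EtOH = 0.511 * m_glucose
m_EtOH = 0.511 * 399.18 = 203.9810 g

203.9810 g


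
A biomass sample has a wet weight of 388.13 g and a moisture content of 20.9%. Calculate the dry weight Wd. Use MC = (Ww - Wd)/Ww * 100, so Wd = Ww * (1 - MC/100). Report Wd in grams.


Wd = Ww * (1 - MC/100)
= 388.13 * (1 - 20.9/100)
= 307.0108 g

307.0108 g


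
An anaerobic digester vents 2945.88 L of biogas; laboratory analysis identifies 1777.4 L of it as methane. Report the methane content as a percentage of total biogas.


CH4% = V_CH4 / V_total * 100
= 1777.4 / 2945.88 * 100
= 60.3351%

60.3351%


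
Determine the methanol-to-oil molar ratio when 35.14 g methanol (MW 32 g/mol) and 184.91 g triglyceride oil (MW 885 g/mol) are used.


Molar ratio = n_MeOH / n_oil = (MeOH/32) / (oil/885) = (MeOH * 885) / (32 * oil)
= (35.14 * 885) / (32 * 184.91)
= 5.2557

5.2557


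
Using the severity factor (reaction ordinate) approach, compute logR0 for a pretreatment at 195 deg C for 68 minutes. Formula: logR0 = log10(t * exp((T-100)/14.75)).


logR0 = log10(t * exp((T - 100) / 14.75))
= log10(68 * exp((195 - 100) / 14.75))
= 4.6297

4.6297


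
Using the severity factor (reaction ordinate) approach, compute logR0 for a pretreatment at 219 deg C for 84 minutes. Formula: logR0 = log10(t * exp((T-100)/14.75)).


logR0 = log10(t * exp((T - 100) / 14.75))
= log10(84 * exp((219 - 100) / 14.75))
= 5.4281

5.4281


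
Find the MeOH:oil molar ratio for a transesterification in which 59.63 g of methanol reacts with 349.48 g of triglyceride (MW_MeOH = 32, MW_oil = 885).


Molar ratio = n_MeOH / n_oil = (MeOH/32) / (oil/885) = (MeOH * 885) / (32 * oil)
= (59.63 * 885) / (32 * 349.48)
= 4.7188

4.7188


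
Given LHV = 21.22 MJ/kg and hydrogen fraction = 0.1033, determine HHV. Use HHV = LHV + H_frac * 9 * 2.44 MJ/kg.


HHV = LHV + H_frac * 9 * 2.44
= 21.22 + 0.1033 * 9 * 2.44
= 23.4885 MJ/kg

23.4885 MJ/kg


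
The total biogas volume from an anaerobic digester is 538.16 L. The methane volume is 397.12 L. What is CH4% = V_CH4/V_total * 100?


CH4% = V_CH4 / V_total * 100
= 397.12 / 538.16 * 100
= 73.7922%

73.7922%


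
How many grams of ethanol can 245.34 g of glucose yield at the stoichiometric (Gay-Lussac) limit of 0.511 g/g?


Theoretical ethanol yield: m_EtOH = 0.511 * m_glucose
m_EtOH = 0.511 * 245.34 = 125.3687 g

125.3687 g


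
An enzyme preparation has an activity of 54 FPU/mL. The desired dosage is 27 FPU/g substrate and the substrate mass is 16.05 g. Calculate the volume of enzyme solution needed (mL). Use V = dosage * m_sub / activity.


V = dosage * m_sub / activity
V = 27 * 16.05 / 54
V = 8.0250 mL

8.0250 mL


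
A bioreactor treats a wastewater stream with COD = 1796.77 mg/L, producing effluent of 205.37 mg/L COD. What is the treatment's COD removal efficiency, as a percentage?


eta = (COD_in - COD_out) / COD_in * 100
= (1796.77 - 205.37) / 1796.77 * 100
= 88.5700%

88.5700%


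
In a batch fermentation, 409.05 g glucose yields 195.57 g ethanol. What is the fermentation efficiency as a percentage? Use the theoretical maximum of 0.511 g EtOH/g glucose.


Fermentation efficiency = (actual / (0.511 * glucose)) * 100
= (195.57 / (0.511 * 409.05)) * 100
= 93.5632%

93.5632%


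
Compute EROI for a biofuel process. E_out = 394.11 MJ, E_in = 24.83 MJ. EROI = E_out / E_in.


EROI = E_out / E_in
= 394.11 / 24.83
= 15.8723

15.8723


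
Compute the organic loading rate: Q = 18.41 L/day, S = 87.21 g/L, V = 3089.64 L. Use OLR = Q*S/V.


OLR = Q * S / V
= 18.41 * 87.21 / 3089.64
= 0.5197 g/L/day

0.5197 g/L/day


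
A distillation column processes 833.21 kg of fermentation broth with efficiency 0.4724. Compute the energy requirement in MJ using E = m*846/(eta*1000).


E = m * 846 / (eta * 1000)
= 833.21 * 846 / (0.4724 * 1000)
= 1492.1585 MJ

1492.1585 MJ


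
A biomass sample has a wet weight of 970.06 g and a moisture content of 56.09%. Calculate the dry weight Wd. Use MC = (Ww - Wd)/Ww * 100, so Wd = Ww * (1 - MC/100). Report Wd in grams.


Wd = Ww * (1 - MC/100)
= 970.06 * (1 - 56.09/100)
= 425.9533 g

425.9533 g


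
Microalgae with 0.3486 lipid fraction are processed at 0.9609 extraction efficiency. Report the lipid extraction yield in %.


Y = lipid_content * extraction_eff * 100
= 0.3486 * 0.9609 * 100
= 33.4970%

33.4970%


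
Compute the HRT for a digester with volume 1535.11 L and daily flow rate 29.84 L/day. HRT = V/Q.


HRT = V / Q
= 1535.11 / 29.84
= 51.4447 days

51.4447 days


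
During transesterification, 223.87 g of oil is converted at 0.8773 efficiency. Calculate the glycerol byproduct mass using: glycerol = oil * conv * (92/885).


glycerol = oil * conv * (92/885)
= 223.87 * 0.8773 * 92 / 885
= 20.4168 g

20.4168 g


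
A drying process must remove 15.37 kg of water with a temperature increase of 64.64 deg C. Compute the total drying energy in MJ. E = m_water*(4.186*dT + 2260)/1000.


E = m_water * (4.186 * dT + 2260) / 1000
= 15.37 * (4.186 * 64.64 + 2260) / 1000
= 38.8951 MJ

38.8951 MJ


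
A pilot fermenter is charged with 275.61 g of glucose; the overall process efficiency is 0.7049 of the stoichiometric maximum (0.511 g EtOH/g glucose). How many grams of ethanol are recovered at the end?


Actual ethanol: m = 0.511 * 275.61 * 0.7049
m = 99.2758 g

99.2758 g


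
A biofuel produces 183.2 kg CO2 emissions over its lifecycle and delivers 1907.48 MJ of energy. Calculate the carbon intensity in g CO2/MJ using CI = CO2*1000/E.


CI = CO2 * 1000 / E
= 183.2 * 1000 / 1907.48
= 96.0429 g CO2/MJ

96.0429 g CO2/MJ


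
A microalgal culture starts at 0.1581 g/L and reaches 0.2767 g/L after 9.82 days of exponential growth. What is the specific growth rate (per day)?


mu = ln(X2/X1) / dt
= ln(0.2767/0.1581) / 9.82
= 0.0570 per day

0.0570 per day


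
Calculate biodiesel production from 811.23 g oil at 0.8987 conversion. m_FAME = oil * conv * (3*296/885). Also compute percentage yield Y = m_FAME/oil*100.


m_FAME = oil * conv * (3 * 296 / 885) = oil * conv * (888/885)
= 811.23 * 0.8987 * 888 / 885
= 731.5238 g
Y = m_FAME / oil * 100 = conv * (888/885) * 100
= 0.8987 * 888 / 885 * 100
= 90.17%

731.5238 g FAME; Y = 90.17%


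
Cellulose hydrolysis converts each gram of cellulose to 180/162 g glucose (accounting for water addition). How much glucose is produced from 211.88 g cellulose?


glucose = cellulose * 180/162
= 211.88 * 180/162
= 235.4222 g

235.4222 g


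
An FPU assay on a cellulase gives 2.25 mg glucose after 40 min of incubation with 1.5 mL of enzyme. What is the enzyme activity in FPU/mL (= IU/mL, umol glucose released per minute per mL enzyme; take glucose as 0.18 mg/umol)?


Activity = glucose_mg / (0.18 mg/umol * V_mL * t_min)
= 2.25 / (0.18 * 1.5 * 40)
= 0.2083 FPU/mL

0.2083 FPU/mL


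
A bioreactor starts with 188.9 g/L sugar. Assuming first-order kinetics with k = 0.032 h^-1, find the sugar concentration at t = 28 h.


S = S0 * exp(-k * t)
S = 188.9 * exp(-0.032 * 28)
S = 77.1088 g/L

77.1088 g/L


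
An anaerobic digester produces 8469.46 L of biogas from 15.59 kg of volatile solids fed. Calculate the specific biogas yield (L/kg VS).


Y = V / VS
= 8469.46 / 15.59
= 543.2623 L/kg VS

543.2623 L/kg VS


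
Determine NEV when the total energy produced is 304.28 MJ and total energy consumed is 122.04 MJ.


NEV = E_out - E_in
= 304.28 - 122.04
= 182.2400 MJ

182.2400 MJ


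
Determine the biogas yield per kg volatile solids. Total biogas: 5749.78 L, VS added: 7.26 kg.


Y = V / VS
= 5749.78 / 7.26
= 791.9807 L/kg VS

791.9807 L/kg VS


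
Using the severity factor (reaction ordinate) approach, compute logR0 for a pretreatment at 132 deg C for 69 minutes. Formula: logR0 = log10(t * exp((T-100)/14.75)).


logR0 = log10(t * exp((T - 100) / 14.75))
= log10(69 * exp((132 - 100) / 14.75))
= 2.7810

2.7810


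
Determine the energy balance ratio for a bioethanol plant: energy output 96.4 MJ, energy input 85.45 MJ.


EROI = E_out / E_in
= 96.4 / 85.45
= 1.1281

1.1281


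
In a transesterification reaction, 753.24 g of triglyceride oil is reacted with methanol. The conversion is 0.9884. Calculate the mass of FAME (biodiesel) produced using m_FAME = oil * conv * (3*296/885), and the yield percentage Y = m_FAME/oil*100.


m_FAME = oil * conv * (3 * 296 / 885) = oil * conv * (888/885)
= 753.24 * 0.9884 * 888 / 885
= 747.0262 g
Y = m_FAME / oil * 100 = conv * (888/885) * 100
= 0.9884 * 888 / 885 * 100
= 99.18%

747.0262 g FAME; Y = 99.18%


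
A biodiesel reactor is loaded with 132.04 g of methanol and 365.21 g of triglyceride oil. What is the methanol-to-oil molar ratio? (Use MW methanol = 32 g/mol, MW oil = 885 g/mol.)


Molar ratio = n_MeOH / n_oil = (MeOH/32) / (oil/885) = (MeOH * 885) / (32 * oil)
= (132.04 * 885) / (32 * 365.21)
= 9.9990

9.9990


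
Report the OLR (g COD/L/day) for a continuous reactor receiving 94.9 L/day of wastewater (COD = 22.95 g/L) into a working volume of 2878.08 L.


OLR = Q * S / V
= 94.9 * 22.95 / 2878.08
= 0.7567 g/L/day

0.7567 g/L/day


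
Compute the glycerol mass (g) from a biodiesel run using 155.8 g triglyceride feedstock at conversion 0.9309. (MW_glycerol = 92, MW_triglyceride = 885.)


glycerol = oil * conv * (92/885)
= 155.8 * 0.9309 * 92 / 885
= 15.0770 g

15.0770 g


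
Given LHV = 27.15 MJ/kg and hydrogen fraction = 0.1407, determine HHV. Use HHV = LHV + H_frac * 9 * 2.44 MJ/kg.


HHV = LHV + H_frac * 9 * 2.44
= 27.15 + 0.1407 * 9 * 2.44
= 30.2398 MJ/kg

30.2398 MJ/kg


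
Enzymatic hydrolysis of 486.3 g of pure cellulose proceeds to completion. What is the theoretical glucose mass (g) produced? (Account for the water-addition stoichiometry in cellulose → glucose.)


glucose = cellulose * 180/162
= 486.3 * 180/162
= 540.3333 g

540.3333 g


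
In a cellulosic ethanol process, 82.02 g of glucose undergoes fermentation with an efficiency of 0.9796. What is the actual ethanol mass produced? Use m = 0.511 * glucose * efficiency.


Actual ethanol: m = 0.511 * 82.02 * 0.9796
m = 41.0572 g

41.0572 g


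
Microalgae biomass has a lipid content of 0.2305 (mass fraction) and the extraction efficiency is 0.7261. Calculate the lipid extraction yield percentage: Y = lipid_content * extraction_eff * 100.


Y = lipid_content * extraction_eff * 100
= 0.2305 * 0.7261 * 100
= 16.7366%

16.7366%


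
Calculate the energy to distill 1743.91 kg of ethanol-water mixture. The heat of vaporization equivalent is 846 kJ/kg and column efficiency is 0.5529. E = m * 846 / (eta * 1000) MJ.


E = m * 846 / (eta * 1000)
= 1743.91 * 846 / (0.5529 * 1000)
= 2668.3810 MJ

2668.3810 MJ


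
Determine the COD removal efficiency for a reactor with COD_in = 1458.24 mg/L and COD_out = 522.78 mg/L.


eta = (COD_in - COD_out) / COD_in * 100
= (1458.24 - 522.78) / 1458.24 * 100
= 64.1499%

64.1499%


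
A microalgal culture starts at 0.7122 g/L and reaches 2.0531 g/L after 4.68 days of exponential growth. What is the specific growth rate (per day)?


mu = ln(X2/X1) / dt
= ln(2.0531/0.7122) / 4.68
= 0.2262 per day

0.2262 per day


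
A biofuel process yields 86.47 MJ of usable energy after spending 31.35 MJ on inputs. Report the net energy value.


NEV = E_out - E_in
= 86.47 - 31.35
= 55.1200 MJ

55.1200 MJ


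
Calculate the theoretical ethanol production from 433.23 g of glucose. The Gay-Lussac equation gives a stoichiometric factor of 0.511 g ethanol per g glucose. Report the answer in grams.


Theoretical ethanol yield: m_EtOH = 0.511 * m_glucose
m_EtOH = 0.511 * 433.23 = 221.3805 g

221.3805 g


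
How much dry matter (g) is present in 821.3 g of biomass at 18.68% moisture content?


Wd = Ww * (1 - MC/100)
= 821.3 * (1 - 18.68/100)
= 667.8812 g

667.8812 g


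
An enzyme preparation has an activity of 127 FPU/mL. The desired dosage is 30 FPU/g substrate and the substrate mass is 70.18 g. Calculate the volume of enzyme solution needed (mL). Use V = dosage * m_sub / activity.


V = dosage * m_sub / activity
V = 30 * 70.18 / 127
V = 16.5780 mL

16.5780 mL


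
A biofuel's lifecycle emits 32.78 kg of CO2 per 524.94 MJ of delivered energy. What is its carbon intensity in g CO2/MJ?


CI = CO2 * 1000 / E
= 32.78 * 1000 / 524.94
= 62.4452 g CO2/MJ

62.4452 g CO2/MJ


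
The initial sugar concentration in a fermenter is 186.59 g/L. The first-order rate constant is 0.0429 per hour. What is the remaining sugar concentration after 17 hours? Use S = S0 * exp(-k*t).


S = S0 * exp(-k * t)
S = 186.59 * exp(-0.0429 * 17)
S = 89.9824 g/L

89.9824 g/L


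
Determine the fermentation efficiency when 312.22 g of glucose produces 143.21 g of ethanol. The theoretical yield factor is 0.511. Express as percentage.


Fermentation efficiency = (actual / (0.511 * glucose)) * 100
= (143.21 / (0.511 * 312.22)) * 100
= 89.7618%

89.7618%


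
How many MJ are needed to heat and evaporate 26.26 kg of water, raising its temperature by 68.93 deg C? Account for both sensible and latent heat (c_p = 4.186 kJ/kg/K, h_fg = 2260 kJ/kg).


E = m_water * (4.186 * dT + 2260) / 1000
= 26.26 * (4.186 * 68.93 + 2260) / 1000
= 66.9247 MJ

66.9247 MJ


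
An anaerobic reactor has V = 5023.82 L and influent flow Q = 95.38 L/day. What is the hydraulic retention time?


HRT = V / Q
= 5023.82 / 95.38
= 52.6716 days

52.6716 days


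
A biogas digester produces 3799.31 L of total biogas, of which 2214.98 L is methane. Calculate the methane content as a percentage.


CH4% = V_CH4 / V_total * 100
= 2214.98 / 3799.31 * 100
= 58.2995%

58.2995%


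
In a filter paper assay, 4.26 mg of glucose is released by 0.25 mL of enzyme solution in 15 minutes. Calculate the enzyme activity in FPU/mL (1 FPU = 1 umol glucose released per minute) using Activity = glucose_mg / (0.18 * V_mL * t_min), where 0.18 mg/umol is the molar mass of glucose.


Activity = glucose_mg / (0.18 mg/umol * V_mL * t_min)
= 4.26 / (0.18 * 0.25 * 15)
= 6.3111 FPU/mL

6.3111 FPU/mL


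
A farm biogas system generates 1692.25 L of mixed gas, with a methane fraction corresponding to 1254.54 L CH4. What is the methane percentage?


CH4% = V_CH4 / V_total * 100
= 1254.54 / 1692.25 * 100
= 74.1344%

74.1344%


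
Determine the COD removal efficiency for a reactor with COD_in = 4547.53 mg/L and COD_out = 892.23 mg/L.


eta = (COD_in - COD_out) / COD_in * 100
= (4547.53 - 892.23) / 4547.53 * 100
= 80.3799%

80.3799%


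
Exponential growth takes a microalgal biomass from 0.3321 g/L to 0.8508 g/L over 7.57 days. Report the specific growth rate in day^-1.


mu = ln(X2/X1) / dt
= ln(0.8508/0.3321) / 7.57
= 0.1243 per day

0.1243 per day


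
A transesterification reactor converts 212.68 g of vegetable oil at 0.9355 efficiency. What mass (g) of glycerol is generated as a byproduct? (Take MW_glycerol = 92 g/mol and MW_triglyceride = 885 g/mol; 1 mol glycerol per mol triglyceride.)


glycerol = oil * conv * (92/885)
= 212.68 * 0.9355 * 92 / 885
= 20.6831 g

20.6831 g


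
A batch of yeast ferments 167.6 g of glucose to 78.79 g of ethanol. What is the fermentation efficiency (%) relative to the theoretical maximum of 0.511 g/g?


Fermentation efficiency = (actual / (0.511 * glucose)) * 100
= (78.79 / (0.511 * 167.6)) * 100
= 91.9975%

91.9975%


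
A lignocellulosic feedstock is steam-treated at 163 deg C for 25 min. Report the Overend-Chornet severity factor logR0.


logR0 = log10(t * exp((T - 100) / 14.75))
= log10(25 * exp((163 - 100) / 14.75))
= 3.2529

3.2529


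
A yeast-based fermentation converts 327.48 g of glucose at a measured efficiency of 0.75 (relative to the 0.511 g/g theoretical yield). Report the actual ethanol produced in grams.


Actual ethanol: m = 0.511 * 327.48 * 0.75
m = 125.5067 g

125.5067 g


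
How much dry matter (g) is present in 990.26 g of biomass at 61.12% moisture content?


Wd = Ww * (1 - MC/100)
= 990.26 * (1 - 61.12/100)
= 385.0131 g

385.0131 g


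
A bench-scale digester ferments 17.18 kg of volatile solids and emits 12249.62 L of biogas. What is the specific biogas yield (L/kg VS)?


Y = V / VS
= 12249.62 / 17.18
= 713.0163 L/kg VS

713.0163 L/kg VS


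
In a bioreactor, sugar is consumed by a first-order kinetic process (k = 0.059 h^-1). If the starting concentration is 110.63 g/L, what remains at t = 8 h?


S = S0 * exp(-k * t)
S = 110.63 * exp(-0.059 * 8)
S = 69.0059 g/L

69.0059 g/L


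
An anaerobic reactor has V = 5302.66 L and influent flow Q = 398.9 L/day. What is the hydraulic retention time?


HRT = V / Q
= 5302.66 / 398.9
= 13.2932 days

13.2932 days


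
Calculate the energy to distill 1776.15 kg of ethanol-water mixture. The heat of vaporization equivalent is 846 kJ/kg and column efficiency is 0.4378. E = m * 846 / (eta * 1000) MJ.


E = m * 846 / (eta * 1000)
= 1776.15 * 846 / (0.4378 * 1000)
= 3432.2131 MJ

3432.2131 MJ


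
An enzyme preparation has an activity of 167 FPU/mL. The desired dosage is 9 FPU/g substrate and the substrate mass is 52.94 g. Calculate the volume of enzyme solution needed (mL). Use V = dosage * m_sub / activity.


V = dosage * m_sub / activity
V = 9 * 52.94 / 167
V = 2.8531 mL

2.8531 mL


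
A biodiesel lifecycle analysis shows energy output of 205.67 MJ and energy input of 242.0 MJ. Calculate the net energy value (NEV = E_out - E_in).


NEV = E_out - E_in
= 205.67 - 242.0
= -36.3300 MJ

-36.3300 MJ


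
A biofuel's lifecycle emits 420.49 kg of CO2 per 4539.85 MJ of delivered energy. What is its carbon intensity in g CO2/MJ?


CI = CO2 * 1000 / E
= 420.49 * 1000 / 4539.85
= 92.6220 g CO2/MJ

92.6220 g CO2/MJ


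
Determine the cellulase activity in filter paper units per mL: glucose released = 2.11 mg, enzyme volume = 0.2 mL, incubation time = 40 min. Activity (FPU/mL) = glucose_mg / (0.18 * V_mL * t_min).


Activity = glucose_mg / (0.18 mg/umol * V_mL * t_min)
= 2.11 / (0.18 * 0.2 * 40)
= 1.4653 FPU/mL

1.4653 FPU/mL


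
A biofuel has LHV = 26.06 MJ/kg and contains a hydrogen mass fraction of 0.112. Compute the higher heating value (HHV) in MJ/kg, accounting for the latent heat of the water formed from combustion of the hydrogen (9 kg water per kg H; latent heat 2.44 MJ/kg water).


HHV = LHV + H_frac * 9 * 2.44
= 26.06 + 0.112 * 9 * 2.44
= 28.5195 MJ/kg

28.5195 MJ/kg


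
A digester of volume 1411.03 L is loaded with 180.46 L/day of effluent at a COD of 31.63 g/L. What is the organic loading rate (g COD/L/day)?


OLR = Q * S / V
= 180.46 * 31.63 / 1411.03
= 4.0452 g/L/day

4.0452 g/L/day


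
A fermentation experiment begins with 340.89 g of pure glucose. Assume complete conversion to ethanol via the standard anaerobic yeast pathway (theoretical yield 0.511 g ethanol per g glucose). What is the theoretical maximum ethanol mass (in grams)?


Theoretical ethanol yield: m_EtOH = 0.511 * m_glucose
m_EtOH = 0.511 * 340.89 = 174.1948 g

174.1948 g


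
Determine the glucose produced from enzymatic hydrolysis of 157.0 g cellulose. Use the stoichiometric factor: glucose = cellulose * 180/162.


glucose = cellulose * 180/162
= 157.0 * 180/162
= 174.4444 g

174.4444 g


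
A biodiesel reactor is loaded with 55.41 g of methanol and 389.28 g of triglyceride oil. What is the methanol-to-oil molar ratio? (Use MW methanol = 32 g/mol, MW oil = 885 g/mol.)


Molar ratio = n_MeOH / n_oil = (MeOH/32) / (oil/885) = (MeOH * 885) / (32 * oil)
= (55.41 * 885) / (32 * 389.28)
= 3.9366

3.9366


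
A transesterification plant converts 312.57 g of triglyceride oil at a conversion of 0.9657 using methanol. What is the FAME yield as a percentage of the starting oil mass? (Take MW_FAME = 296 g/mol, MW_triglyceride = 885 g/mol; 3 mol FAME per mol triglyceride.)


m_FAME = oil * conv * (3 * 296 / 885) = oil * conv * (888/885)
= 312.57 * 0.9657 * 888 / 885
= 302.8721 g
Y = m_FAME / oil * 100 = conv * (888/885) * 100
= 0.9657 * 888 / 885 * 100
= 96.90%

96.90%


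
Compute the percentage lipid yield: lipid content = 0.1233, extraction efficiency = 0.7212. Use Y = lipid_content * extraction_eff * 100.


Y = lipid_content * extraction_eff * 100
= 0.1233 * 0.7212 * 100
= 8.8924%

8.8924%


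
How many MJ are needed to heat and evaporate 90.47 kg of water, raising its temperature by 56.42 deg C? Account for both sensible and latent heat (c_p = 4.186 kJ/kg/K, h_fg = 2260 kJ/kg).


E = m_water * (4.186 * dT + 2260) / 1000
= 90.47 * (4.186 * 56.42 + 2260) / 1000
= 225.8289 MJ

225.8289 MJ


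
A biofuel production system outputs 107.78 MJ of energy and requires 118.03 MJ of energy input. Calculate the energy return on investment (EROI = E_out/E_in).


EROI = E_out / E_in
= 107.78 / 118.03
= 0.9132

0.9132


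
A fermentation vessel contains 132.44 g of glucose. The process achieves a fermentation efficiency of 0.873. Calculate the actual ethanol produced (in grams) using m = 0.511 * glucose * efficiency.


Actual ethanol: m = 0.511 * 132.44 * 0.873
m = 59.0819 g

59.0819 g


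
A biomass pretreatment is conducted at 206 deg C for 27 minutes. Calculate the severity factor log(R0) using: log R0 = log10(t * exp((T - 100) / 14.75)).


logR0 = log10(t * exp((T - 100) / 14.75))
= log10(27 * exp((206 - 100) / 14.75))
= 4.5524

4.5524


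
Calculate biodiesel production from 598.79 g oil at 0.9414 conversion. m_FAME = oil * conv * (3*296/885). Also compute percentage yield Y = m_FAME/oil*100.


m_FAME = oil * conv * (3 * 296 / 885) = oil * conv * (888/885)
= 598.79 * 0.9414 * 888 / 885
= 565.6118 g
Y = m_FAME / oil * 100 = conv * (888/885) * 100
= 0.9414 * 888 / 885 * 100
= 94.46%

565.6118 g FAME; Y = 94.46%


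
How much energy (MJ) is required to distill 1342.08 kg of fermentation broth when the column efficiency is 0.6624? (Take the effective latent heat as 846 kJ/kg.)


E = m * 846 / (eta * 1000)
= 1342.08 * 846 / (0.6624 * 1000)
= 1714.0696 MJ

1714.0696 MJ


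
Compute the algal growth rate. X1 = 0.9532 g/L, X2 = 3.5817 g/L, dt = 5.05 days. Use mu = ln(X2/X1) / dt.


mu = ln(X2/X1) / dt
= ln(3.5817/0.9532) / 5.05
= 0.2621 per day

0.2621 per day


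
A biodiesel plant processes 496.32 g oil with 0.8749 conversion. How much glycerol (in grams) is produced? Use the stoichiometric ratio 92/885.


glycerol = oil * conv * (92/885)
= 496.32 * 0.8749 * 92 / 885
= 45.1403 g

45.1403 g


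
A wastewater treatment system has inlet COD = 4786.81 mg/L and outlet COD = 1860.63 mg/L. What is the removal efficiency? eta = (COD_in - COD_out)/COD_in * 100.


eta = (COD_in - COD_out) / COD_in * 100
= (4786.81 - 1860.63) / 4786.81 * 100
= 61.1301%

61.1301%


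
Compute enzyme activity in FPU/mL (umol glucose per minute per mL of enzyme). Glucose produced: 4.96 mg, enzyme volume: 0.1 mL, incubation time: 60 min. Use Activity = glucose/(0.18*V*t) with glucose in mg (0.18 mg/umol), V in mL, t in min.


Activity = glucose_mg / (0.18 mg/umol * V_mL * t_min)
= 4.96 / (0.18 * 0.1 * 60)
= 4.5926 FPU/mL

4.5926 FPU/mL


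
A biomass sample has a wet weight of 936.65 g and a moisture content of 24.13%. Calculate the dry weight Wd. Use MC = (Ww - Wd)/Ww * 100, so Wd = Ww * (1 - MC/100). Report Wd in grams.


Wd = Ww * (1 - MC/100)
= 936.65 * (1 - 24.13/100)
= 710.6364 g

710.6364 g


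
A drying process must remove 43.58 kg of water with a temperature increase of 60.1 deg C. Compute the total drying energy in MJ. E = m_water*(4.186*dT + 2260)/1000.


E = m_water * (4.186 * dT + 2260) / 1000
= 43.58 * (4.186 * 60.1 + 2260) / 1000
= 109.4546 MJ

109.4546 MJ


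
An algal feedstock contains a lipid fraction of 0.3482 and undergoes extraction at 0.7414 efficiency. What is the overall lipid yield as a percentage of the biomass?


Y = lipid_content * extraction_eff * 100
= 0.3482 * 0.7414 * 100
= 25.8155%

25.8155%


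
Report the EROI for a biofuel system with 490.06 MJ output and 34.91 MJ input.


EROI = E_out / E_in
= 490.06 / 34.91
= 14.0378

14.0378


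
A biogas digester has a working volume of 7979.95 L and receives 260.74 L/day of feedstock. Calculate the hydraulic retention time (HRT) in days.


HRT = V / Q
= 7979.95 / 260.74
= 30.6050 days

30.6050 days


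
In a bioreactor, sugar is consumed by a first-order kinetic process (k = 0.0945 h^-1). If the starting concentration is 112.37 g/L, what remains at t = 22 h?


S = S0 * exp(-k * t)
S = 112.37 * exp(-0.0945 * 22)
S = 14.0525 g/L

14.0525 g/L


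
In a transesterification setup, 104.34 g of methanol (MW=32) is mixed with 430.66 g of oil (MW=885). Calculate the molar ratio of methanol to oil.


Molar ratio = n_MeOH / n_oil = (MeOH/32) / (oil/885) = (MeOH * 885) / (32 * oil)
= (104.34 * 885) / (32 * 430.66)
= 6.7005

6.7005


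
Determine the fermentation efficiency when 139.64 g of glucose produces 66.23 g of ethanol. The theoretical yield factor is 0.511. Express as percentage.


Fermentation efficiency = (actual / (0.511 * glucose)) * 100
= (66.23 / (0.511 * 139.64)) * 100
= 92.8162%

92.8162%


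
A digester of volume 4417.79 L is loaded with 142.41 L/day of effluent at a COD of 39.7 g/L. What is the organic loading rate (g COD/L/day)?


OLR = Q * S / V
= 142.41 * 39.7 / 4417.79
= 1.2798 g/L/day

1.2798 g/L/day


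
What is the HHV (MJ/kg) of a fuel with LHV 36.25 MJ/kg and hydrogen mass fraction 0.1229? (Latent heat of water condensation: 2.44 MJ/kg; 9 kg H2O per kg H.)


HHV = LHV + H_frac * 9 * 2.44
= 36.25 + 0.1229 * 9 * 2.44
= 38.9489 MJ/kg

38.9489 MJ/kg


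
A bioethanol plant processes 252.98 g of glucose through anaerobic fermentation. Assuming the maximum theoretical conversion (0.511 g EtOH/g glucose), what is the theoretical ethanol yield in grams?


Theoretical ethanol yield: m_EtOH = 0.511 * m_glucose
m_EtOH = 0.511 * 252.98 = 129.2728 g

129.2728 g


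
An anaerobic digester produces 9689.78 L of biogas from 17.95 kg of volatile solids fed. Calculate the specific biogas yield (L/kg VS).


Y = V / VS
= 9689.78 / 17.95
= 539.8206 L/kg VS

539.8206 L/kg VS


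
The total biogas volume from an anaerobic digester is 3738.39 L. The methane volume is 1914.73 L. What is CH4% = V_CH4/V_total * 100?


CH4% = V_CH4 / V_total * 100
= 1914.73 / 3738.39 * 100
= 51.2180%

51.2180%


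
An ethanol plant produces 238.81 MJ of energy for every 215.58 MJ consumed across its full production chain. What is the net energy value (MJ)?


NEV = E_out - E_in
= 238.81 - 215.58
= 23.2300 MJ

23.2300 MJ


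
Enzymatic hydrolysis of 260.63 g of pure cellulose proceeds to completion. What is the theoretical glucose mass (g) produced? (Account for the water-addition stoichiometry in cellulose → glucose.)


glucose = cellulose * 180/162
= 260.63 * 180/162
= 289.5889 g

289.5889 g


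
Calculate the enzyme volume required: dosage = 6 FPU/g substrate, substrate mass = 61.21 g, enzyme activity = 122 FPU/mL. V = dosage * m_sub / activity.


V = dosage * m_sub / activity
V = 6 * 61.21 / 122
V = 3.0103 mL

3.0103 mL


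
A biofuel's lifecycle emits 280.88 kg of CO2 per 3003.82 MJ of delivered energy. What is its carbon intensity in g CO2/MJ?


CI = CO2 * 1000 / E
= 280.88 * 1000 / 3003.82
= 93.5076 g CO2/MJ

93.5076 g CO2/MJ


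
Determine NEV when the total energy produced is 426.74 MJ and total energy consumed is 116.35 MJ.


NEV = E_out - E_in
= 426.74 - 116.35
= 310.3900 MJ

310.3900 MJ


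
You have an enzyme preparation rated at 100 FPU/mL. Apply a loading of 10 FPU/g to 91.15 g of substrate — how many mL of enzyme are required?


V = dosage * m_sub / activity
V = 10 * 91.15 / 100
V = 9.1150 mL

9.1150 mL


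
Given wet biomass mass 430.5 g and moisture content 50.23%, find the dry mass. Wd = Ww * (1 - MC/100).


Wd = Ww * (1 - MC/100)
= 430.5 * (1 - 50.23/100)
= 214.2599 g

214.2599 g


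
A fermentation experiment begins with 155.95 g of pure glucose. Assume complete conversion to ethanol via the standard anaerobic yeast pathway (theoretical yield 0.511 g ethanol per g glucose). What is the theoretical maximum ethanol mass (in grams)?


Theoretical ethanol yield: m_EtOH = 0.511 * m_glucose
m_EtOH = 0.511 * 155.95 = 79.6904 g

79.6904 g


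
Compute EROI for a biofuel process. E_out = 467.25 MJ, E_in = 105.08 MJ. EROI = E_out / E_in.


EROI = E_out / E_in
= 467.25 / 105.08
= 4.4466

4.4466


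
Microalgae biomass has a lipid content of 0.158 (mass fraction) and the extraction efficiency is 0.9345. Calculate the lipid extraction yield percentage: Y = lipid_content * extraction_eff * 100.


Y = lipid_content * extraction_eff * 100
= 0.158 * 0.9345 * 100
= 14.7651%

14.7651%


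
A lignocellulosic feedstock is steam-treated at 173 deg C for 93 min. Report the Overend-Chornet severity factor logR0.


logR0 = log10(t * exp((T - 100) / 14.75))
= log10(93 * exp((173 - 100) / 14.75))
= 4.1179

4.1179


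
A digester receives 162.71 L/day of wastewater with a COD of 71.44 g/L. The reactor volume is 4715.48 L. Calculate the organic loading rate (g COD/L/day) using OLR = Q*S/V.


OLR = Q * S / V
= 162.71 * 71.44 / 4715.48
= 2.4651 g/L/day

2.4651 g/L/day


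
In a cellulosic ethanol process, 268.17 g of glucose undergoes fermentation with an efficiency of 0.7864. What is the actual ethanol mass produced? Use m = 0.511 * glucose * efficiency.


Actual ethanol: m = 0.511 * 268.17 * 0.7864
m = 107.7642 g

107.7642 g


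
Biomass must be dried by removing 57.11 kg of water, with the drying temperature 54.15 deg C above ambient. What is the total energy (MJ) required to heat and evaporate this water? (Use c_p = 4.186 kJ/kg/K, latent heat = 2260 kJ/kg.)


E = m_water * (4.186 * dT + 2260) / 1000
= 57.11 * (4.186 * 54.15 + 2260) / 1000
= 142.0138 MJ

142.0138 MJ


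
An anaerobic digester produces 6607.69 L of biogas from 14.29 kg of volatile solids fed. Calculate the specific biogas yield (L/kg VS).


Y = V / VS
= 6607.69 / 14.29
= 462.3996 L/kg VS

462.3996 L/kg VS


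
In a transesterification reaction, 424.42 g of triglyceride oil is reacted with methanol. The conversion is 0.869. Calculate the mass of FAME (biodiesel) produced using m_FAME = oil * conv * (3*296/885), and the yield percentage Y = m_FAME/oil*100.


m_FAME = oil * conv * (3 * 296 / 885) = oil * conv * (888/885)
= 424.42 * 0.869 * 888 / 885
= 370.0712 g
Y = m_FAME / oil * 100 = conv * (888/885) * 100
= 0.869 * 888 / 885 * 100
= 87.19%

370.0712 g FAME; Y = 87.19%


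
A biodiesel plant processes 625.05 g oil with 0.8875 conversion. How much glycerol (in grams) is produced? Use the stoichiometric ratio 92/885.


glycerol = oil * conv * (92/885)
= 625.05 * 0.8875 * 92 / 885
= 57.6670 g

57.6670 g


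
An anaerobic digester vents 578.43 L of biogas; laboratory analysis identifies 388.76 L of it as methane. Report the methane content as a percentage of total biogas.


CH4% = V_CH4 / V_total * 100
= 388.76 / 578.43 * 100
= 67.2095%

67.2095%


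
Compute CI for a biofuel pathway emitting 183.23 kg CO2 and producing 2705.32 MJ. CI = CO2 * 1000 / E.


CI = CO2 * 1000 / E
= 183.23 * 1000 / 2705.32
= 67.7295 g CO2/MJ

67.7295 g CO2/MJ


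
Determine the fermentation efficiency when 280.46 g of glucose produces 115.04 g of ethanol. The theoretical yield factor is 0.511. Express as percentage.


Fermentation efficiency = (actual / (0.511 * glucose)) * 100
= (115.04 / (0.511 * 280.46)) * 100
= 80.2707%

80.2707%


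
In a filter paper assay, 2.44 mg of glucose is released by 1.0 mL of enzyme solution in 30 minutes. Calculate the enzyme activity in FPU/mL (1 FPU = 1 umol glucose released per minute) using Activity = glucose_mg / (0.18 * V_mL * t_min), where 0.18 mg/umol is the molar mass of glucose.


Activity = glucose_mg / (0.18 mg/umol * V_mL * t_min)
= 2.44 / (0.18 * 1.0 * 30)
= 0.4519 FPU/mL

0.4519 FPU/mL


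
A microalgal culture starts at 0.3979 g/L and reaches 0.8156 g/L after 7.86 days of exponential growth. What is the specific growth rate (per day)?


mu = ln(X2/X1) / dt
= ln(0.8156/0.3979) / 7.86
= 0.0913 per day

0.0913 per day


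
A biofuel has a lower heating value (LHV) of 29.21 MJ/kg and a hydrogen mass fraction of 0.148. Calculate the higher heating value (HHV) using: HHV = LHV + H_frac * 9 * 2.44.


HHV = LHV + H_frac * 9 * 2.44
= 29.21 + 0.148 * 9 * 2.44
= 32.4601 MJ/kg

32.4601 MJ/kg


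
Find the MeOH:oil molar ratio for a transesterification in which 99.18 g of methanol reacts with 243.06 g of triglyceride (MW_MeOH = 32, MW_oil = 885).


Molar ratio = n_MeOH / n_oil = (MeOH/32) / (oil/885) = (MeOH * 885) / (32 * oil)
= (99.18 * 885) / (32 * 243.06)
= 11.2851

11.2851


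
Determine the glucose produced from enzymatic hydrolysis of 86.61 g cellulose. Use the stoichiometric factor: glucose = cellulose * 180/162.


glucose = cellulose * 180/162
= 86.61 * 180/162
= 96.2333 g

96.2333 g


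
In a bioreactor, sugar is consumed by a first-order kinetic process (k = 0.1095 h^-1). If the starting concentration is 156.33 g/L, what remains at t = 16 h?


S = S0 * exp(-k * t)
S = 156.33 * exp(-0.1095 * 16)
S = 27.1118 g/L

27.1118 g/L


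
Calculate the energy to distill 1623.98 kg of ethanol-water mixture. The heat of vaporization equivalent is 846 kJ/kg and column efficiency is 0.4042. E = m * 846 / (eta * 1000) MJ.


E = m * 846 / (eta * 1000)
= 1623.98 * 846 / (0.4042 * 1000)
= 3399.0279 MJ

3399.0279 MJ


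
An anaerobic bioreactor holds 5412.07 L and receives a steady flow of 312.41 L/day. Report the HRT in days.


HRT = V / Q
= 5412.07 / 312.41
= 17.3236 days

17.3236 days
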